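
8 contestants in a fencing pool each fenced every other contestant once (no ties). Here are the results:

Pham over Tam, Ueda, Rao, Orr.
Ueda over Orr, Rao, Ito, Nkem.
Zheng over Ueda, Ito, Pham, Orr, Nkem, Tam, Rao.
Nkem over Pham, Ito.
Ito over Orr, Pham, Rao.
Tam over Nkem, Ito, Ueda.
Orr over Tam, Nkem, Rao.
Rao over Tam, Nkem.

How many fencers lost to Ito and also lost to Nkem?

1

Ito beat: Rao, Orr, Pham.
Nkem beat: Ito, Pham.
Both beat: Pham — 1.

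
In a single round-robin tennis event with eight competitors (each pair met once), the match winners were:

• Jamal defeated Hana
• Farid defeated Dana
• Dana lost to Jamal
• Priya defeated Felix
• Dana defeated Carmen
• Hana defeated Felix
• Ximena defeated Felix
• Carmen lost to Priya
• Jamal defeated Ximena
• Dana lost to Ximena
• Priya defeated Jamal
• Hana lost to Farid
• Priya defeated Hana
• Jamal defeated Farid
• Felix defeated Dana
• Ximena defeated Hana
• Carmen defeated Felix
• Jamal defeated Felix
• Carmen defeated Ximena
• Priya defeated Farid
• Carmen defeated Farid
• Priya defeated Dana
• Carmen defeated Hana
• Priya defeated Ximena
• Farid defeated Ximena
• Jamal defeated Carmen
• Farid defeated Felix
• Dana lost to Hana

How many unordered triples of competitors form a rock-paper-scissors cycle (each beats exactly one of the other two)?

4

Win totals: Felix 1, Carmen 4, Ximena 3, Farid 4, Priya 7, Jamal 6, Hana 2, Dana 1.
A competitor with w wins dominates both others in C(w,2) triples; summing gives 0 + 6 + 3 + 6 + 21 + 15 + 1 + 0 = 52 transitive triples.
Total triples C(8,3) = 56, so cyclic triples = 56 − 52 = 4.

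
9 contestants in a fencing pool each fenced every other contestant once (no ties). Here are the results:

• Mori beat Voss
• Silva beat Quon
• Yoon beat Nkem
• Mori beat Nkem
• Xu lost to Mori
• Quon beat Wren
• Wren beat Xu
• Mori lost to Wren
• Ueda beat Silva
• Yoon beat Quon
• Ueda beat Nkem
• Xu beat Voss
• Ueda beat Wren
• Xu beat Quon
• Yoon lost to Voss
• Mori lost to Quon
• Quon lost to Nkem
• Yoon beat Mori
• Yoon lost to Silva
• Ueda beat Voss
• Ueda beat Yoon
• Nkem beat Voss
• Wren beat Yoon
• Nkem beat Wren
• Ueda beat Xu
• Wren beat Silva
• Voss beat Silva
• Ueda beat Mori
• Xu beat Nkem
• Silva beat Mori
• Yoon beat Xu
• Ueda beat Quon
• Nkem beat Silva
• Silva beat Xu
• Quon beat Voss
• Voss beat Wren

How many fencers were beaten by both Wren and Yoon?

2

Wren beat: Silva, Yoon, Mori, Xu.
Yoon beat: Nkem, Quon, Mori, Xu.
Both beat: Mori, Xu — 2.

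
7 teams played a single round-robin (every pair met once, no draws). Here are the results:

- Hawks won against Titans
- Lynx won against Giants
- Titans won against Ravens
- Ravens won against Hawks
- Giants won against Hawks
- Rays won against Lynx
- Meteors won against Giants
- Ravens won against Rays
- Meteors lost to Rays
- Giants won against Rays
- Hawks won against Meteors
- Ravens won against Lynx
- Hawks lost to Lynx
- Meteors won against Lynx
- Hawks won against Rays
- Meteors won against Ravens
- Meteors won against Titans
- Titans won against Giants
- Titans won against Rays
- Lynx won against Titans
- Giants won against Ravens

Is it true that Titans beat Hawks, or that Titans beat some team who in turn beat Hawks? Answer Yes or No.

Yes

Titans did not beat Hawks directly.
Titans beat Rays, Giants, Ravens. Of those, Giants beat Hawks.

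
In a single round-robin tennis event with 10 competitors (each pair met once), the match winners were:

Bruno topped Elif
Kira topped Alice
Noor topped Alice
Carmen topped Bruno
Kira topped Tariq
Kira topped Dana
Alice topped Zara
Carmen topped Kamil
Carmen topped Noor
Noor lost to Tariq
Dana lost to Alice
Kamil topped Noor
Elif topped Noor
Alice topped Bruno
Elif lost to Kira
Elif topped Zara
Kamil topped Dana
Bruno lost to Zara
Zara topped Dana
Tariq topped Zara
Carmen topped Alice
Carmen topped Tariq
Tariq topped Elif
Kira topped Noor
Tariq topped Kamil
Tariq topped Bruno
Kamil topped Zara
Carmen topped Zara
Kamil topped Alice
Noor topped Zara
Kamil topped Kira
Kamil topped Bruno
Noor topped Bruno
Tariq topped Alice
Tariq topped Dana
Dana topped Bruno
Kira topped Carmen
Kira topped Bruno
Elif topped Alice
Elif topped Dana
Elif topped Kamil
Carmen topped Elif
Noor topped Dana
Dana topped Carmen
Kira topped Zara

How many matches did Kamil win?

Kamil's results: beat Zara, Bruno, Alice, Dana, Kira, Noor; lost to Tariq, Carmen, Elif.
That is 6 wins.

6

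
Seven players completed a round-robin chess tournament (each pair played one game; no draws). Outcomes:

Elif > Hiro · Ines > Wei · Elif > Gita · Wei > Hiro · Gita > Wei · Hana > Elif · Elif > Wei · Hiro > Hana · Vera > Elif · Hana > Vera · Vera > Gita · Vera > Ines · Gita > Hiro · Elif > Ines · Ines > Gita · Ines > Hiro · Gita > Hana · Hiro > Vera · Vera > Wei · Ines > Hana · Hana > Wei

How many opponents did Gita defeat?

Gita's results: beat Hiro, Wei, Hana; lost to Elif, Ines, Vera.
That is 3 wins.

3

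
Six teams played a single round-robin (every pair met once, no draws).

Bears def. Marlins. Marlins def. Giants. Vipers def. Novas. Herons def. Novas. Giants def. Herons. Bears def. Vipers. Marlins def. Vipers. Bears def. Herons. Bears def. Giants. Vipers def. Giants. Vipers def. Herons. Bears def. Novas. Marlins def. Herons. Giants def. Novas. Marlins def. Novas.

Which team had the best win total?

Win totals: Bears 5, Giants 2, Herons 1, Marlins 4, Novas 0, Vipers 3.
Bears leads with 5 wins (next highest: 4).

Bears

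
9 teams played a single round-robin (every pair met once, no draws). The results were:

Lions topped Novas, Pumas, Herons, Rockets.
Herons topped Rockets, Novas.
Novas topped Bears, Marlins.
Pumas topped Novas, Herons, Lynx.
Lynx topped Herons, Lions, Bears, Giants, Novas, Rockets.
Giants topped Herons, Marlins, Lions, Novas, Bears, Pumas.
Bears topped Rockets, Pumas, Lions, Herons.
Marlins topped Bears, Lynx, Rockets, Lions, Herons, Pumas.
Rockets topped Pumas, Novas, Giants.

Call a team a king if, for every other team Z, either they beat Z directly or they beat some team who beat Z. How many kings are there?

Pumas reaches everyone (king).
Herons cannot reach Lynx, Lions in two steps.
Rockets reaches everyone (king).
Lynx reaches everyone (king).
Bears cannot reach Marlins in two steps.
Marlins reaches everyone (king).
Giants reaches everyone (king).
Novas cannot reach Giants in two steps.
Lions reaches everyone (king).
Kings: Pumas, Rockets, Lynx, Marlins, Giants, Lions — 6.

6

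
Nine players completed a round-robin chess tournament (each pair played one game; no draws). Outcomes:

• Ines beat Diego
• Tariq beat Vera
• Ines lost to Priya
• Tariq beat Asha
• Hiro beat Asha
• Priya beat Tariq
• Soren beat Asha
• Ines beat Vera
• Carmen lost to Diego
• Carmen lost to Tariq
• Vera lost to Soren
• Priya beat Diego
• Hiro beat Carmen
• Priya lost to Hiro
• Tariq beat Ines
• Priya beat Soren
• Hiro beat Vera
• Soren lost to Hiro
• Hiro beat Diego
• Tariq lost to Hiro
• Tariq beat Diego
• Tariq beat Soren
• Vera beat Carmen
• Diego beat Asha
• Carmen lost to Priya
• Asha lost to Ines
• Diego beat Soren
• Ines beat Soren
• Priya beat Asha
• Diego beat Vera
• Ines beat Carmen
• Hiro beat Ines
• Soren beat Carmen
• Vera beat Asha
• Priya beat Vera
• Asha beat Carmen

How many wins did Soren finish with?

3

Soren's results: beat Asha, Carmen, Vera; lost to Priya, Tariq, Ines, Hiro, Diego.
That is 3 wins.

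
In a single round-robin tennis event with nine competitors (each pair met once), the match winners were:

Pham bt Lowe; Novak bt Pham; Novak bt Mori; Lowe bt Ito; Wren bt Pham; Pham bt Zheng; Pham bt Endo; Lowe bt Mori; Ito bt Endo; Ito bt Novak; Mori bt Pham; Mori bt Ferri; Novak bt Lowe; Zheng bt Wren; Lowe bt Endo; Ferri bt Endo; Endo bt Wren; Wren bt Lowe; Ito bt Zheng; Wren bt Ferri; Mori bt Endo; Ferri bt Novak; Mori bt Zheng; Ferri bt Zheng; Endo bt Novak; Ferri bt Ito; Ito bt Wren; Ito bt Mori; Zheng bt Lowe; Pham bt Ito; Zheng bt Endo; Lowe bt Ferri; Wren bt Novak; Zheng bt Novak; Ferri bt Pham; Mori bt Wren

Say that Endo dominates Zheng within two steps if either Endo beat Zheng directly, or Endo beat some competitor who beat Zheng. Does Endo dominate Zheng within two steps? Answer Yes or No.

Endo did not beat Zheng directly.
Endo beat Novak, Wren, but each of them lost to Zheng. No two-step path.

No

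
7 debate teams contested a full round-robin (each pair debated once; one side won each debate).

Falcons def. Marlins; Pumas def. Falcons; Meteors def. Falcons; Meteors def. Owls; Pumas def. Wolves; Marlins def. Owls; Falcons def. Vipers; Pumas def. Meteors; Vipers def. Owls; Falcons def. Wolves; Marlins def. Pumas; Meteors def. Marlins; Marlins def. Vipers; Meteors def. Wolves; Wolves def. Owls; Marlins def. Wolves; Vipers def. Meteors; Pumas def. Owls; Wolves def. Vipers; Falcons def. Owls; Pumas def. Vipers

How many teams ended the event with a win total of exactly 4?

3

Win totals: Marlins 4, Pumas 5, Meteors 4, Wolves 2, Owls 0, Vipers 2, Falcons 4.
Exactly 4: Marlins, Meteors, Falcons — 3 teams.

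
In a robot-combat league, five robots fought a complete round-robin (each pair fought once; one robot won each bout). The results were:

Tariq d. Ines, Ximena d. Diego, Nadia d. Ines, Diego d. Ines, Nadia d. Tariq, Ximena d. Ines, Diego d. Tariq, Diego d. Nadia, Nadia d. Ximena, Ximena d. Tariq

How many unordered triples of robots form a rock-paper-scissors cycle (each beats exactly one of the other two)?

Of the C(5,3) = 10 triples, the cyclic ones are: {Nadia, Diego, Ximena}.
That is 1.

1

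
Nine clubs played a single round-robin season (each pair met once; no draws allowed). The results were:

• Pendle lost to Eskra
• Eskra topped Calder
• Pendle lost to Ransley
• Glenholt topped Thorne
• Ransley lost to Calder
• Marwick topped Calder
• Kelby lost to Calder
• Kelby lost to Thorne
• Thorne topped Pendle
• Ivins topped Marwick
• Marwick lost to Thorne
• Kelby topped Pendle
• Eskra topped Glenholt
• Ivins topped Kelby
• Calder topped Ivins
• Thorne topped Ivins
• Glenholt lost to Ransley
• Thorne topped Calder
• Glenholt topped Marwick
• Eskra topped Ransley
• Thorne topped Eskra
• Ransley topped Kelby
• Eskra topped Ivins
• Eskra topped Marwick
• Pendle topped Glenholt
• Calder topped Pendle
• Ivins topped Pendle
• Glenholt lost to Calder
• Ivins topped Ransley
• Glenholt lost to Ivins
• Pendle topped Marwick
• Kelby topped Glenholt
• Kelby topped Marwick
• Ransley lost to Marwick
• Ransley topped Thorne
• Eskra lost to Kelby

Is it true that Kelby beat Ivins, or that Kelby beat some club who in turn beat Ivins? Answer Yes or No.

Kelby did not beat Ivins directly.
Kelby beat Marwick, Pendle, Eskra, Glenholt. Of those, Eskra beat Ivins.

Yes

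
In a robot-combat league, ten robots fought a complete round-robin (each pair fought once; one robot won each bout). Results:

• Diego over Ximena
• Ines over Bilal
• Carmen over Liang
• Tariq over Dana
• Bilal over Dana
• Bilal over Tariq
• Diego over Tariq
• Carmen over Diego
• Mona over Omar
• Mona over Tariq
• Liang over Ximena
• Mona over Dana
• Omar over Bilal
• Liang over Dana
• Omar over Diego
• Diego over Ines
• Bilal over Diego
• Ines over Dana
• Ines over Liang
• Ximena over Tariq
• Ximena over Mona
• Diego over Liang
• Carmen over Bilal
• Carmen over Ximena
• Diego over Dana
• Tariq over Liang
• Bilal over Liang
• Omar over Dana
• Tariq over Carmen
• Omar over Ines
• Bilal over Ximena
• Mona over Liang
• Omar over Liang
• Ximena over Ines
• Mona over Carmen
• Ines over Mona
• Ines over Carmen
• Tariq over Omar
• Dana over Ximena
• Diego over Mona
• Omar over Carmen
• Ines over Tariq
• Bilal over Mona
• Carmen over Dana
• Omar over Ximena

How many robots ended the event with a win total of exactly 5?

Win totals: Mona 5, Bilal 6, Ines 6, Diego 6, Tariq 4, Dana 1, Ximena 3, Carmen 5, Omar 7, Liang 2.
Exactly 5: Mona, Carmen — 2 robots.

2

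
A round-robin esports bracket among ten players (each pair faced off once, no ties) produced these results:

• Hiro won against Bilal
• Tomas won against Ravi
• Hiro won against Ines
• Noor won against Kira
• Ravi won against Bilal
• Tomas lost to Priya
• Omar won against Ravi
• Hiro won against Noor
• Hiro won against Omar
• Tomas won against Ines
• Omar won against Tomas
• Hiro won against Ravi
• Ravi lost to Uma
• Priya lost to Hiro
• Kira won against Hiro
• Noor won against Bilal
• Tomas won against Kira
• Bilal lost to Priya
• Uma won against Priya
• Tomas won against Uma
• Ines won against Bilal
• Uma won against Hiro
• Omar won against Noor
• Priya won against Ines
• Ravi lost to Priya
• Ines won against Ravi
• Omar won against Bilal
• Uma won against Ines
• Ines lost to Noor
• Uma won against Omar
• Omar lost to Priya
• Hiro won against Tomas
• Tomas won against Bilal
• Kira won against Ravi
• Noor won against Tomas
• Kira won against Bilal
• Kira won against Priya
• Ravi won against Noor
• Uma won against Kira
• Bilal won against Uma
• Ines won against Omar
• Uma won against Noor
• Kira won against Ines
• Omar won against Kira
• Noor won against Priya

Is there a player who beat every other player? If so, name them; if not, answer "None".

Highest win total is Uma with 7 (out of 9 possible).
Uma lost to Bilal, Tomas, so no player went undefeated.

None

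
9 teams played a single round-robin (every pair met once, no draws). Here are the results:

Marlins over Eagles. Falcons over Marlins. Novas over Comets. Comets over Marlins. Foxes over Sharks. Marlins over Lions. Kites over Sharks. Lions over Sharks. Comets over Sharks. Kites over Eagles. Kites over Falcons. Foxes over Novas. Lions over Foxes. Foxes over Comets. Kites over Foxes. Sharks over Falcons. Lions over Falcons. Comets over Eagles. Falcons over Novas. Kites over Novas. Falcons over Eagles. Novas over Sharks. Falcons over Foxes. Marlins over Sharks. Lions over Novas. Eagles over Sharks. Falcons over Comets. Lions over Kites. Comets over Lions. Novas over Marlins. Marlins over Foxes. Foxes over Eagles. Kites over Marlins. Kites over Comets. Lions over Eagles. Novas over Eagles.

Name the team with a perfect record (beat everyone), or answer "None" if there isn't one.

None

Highest win total is Kites with 7 (out of 8 possible).
Kites lost to Lions, so no team went undefeated.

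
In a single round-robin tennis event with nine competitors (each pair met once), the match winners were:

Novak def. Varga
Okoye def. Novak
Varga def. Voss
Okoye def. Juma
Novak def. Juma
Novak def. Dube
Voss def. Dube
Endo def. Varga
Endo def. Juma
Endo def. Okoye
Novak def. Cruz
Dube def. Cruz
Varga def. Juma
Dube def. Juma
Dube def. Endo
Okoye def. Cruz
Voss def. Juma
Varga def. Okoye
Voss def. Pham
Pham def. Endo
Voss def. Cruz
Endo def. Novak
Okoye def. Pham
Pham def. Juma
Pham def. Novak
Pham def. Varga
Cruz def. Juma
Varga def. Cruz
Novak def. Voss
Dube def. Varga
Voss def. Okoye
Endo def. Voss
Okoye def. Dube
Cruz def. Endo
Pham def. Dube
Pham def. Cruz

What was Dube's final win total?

Dube's results: beat Endo, Varga, Juma, Cruz; lost to Novak, Voss, Pham, Okoye.
That is 4 wins.

4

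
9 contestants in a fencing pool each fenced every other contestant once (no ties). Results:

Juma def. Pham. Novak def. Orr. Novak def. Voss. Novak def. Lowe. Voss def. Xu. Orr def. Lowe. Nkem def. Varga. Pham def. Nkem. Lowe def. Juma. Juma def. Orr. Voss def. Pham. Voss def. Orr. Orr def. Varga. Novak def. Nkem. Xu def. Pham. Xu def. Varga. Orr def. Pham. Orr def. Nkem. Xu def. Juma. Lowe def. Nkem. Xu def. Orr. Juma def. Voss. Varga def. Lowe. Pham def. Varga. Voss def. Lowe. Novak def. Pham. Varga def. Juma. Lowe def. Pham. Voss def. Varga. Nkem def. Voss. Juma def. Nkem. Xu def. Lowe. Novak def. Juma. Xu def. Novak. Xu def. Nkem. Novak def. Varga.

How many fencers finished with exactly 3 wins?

1

Win totals: Novak 7, Lowe 3, Voss 5, Juma 4, Nkem 2, Orr 4, Varga 2, Xu 7, Pham 2.
Exactly 3: Lowe — 1 fencer.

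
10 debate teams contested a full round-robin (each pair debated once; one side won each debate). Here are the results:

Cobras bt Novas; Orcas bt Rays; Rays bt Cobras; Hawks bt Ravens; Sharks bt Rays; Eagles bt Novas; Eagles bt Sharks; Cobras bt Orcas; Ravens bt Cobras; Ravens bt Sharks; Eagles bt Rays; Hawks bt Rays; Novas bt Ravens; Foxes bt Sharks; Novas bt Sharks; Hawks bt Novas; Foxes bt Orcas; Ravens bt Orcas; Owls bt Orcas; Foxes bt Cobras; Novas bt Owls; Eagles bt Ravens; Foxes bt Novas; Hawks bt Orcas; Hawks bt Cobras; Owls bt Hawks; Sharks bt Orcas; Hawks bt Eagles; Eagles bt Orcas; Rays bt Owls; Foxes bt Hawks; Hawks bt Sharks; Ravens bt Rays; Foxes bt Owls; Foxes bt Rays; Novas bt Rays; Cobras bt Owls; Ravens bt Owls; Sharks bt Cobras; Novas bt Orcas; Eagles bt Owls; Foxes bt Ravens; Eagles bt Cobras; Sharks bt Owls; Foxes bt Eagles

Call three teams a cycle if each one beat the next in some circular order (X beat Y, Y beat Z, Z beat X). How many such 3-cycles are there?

11

Win totals: Owls 2, Ravens 5, Novas 5, Sharks 4, Rays 2, Orcas 1, Hawks 7, Cobras 3, Eagles 7, Foxes 9.
A team with w wins dominates both others in C(w,2) triples; summing gives 1 + 10 + 10 + 6 + 1 + 0 + 21 + 3 + 21 + 36 = 109 transitive triples.
Total triples C(10,3) = 120, so cyclic triples = 120 − 109 = 11.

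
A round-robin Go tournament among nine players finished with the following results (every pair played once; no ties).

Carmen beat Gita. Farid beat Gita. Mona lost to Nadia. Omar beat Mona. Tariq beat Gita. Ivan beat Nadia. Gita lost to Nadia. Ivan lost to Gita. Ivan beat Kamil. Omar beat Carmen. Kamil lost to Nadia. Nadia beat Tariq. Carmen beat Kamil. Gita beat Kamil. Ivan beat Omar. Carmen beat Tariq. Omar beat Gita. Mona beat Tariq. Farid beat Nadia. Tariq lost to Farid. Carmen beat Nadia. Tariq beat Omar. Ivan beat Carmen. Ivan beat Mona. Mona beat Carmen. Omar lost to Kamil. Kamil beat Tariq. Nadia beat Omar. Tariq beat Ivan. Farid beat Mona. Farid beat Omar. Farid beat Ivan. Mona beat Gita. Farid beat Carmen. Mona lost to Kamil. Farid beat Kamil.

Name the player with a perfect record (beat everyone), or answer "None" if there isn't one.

Farid

Farid has 8 wins out of 8 opponents — a perfect record.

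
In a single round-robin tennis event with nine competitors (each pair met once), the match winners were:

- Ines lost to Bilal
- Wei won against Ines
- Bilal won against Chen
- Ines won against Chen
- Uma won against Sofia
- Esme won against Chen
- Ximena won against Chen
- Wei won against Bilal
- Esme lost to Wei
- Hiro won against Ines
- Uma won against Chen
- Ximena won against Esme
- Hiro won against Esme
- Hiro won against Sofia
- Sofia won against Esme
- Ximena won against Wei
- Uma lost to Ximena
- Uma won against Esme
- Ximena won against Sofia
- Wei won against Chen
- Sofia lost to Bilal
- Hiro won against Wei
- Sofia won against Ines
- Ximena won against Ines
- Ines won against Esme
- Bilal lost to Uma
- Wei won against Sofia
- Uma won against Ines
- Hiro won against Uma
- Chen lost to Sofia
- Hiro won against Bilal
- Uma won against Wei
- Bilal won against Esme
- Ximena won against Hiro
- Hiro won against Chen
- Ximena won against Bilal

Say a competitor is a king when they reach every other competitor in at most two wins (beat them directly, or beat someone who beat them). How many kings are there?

Esme cannot reach Ximena, Sofia, Uma, Hiro, Ines, Bilal, Wei in two steps.
Ximena reaches everyone (king).
Sofia cannot reach Ximena, Uma, Hiro, Bilal, Wei in two steps.
Uma cannot reach Ximena, Hiro in two steps.
Hiro cannot reach Ximena in two steps.
Ines cannot reach Ximena, Sofia, Uma, Hiro, Bilal, Wei in two steps.
Bilal cannot reach Ximena, Uma, Hiro, Wei in two steps.
Chen cannot reach Esme, Ximena, Sofia, Uma, Hiro, Ines, Bilal, Wei in two steps.
Wei cannot reach Ximena, Uma, Hiro in two steps.
Kings: Ximena — 1.

1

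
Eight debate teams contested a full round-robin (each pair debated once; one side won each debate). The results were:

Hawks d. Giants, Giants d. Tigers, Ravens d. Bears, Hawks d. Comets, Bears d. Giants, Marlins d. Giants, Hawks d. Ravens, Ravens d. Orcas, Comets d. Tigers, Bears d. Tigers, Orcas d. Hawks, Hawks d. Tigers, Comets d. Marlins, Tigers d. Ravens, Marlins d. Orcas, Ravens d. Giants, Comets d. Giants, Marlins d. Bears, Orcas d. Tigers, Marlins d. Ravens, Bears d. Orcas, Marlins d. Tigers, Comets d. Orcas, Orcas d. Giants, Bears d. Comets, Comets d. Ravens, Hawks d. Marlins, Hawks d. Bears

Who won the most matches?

Hawks

Win totals: Hawks 6, Giants 1, Tigers 1, Orcas 3, Bears 4, Ravens 3, Marlins 5, Comets 5.
Hawks leads with 6 wins (next highest: 5).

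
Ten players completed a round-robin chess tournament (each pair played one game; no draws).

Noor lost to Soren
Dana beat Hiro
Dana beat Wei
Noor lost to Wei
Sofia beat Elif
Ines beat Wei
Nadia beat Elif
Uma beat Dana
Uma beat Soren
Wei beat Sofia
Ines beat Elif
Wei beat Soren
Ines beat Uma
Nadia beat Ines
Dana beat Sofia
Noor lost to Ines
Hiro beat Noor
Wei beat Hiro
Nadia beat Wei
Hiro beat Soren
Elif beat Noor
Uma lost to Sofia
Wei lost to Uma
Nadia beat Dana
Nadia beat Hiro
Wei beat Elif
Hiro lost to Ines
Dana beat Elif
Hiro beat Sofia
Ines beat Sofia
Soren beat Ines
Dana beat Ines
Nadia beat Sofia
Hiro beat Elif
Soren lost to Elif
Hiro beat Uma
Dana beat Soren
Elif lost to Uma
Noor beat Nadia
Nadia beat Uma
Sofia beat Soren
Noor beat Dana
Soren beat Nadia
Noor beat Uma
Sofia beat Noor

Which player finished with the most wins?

Win totals: Wei 5, Uma 4, Noor 3, Soren 3, Hiro 5, Ines 6, Dana 6, Elif 2, Nadia 7, Sofia 4.
Nadia leads with 7 wins (next highest: 6).

Nadia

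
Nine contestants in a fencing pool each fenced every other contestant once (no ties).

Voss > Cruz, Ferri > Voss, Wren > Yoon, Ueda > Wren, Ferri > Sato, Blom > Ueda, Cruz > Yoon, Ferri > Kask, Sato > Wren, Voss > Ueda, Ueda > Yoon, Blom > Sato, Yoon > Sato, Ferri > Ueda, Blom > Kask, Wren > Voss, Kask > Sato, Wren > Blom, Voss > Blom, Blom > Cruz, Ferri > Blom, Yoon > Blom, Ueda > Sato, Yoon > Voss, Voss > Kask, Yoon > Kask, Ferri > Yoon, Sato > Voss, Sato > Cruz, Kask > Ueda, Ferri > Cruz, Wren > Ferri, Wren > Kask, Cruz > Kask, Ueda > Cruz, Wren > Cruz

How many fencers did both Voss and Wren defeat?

Voss beat: Kask, Blom, Cruz, Ueda.
Wren beat: Yoon, Kask, Blom, Cruz, Voss, Ferri.
Both beat: Kask, Blom, Cruz — 3.

3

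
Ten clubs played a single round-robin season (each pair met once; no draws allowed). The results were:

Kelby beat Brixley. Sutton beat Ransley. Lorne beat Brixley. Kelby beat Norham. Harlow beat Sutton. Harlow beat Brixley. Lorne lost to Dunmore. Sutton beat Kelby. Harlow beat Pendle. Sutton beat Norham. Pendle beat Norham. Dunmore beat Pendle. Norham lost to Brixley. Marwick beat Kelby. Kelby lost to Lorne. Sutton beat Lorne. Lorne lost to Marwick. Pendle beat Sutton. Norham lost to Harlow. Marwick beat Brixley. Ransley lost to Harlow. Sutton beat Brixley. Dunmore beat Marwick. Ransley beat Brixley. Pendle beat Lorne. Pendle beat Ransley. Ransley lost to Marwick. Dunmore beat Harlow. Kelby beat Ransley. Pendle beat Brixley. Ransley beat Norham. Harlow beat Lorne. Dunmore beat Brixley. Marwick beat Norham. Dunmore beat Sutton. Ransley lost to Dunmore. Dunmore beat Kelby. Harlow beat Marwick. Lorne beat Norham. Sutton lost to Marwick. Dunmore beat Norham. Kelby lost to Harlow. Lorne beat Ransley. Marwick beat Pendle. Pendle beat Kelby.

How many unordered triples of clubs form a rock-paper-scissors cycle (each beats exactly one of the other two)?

Win totals: Norham 0, Harlow 8, Dunmore 9, Sutton 5, Pendle 6, Kelby 3, Brixley 1, Ransley 2, Lorne 4, Marwick 7.
A club with w wins dominates both others in C(w,2) triples; summing gives 0 + 28 + 36 + 10 + 15 + 3 + 0 + 1 + 6 + 21 = 120 transitive triples.
Total triples C(10,3) = 120, so cyclic triples = 120 − 120 = 0.

0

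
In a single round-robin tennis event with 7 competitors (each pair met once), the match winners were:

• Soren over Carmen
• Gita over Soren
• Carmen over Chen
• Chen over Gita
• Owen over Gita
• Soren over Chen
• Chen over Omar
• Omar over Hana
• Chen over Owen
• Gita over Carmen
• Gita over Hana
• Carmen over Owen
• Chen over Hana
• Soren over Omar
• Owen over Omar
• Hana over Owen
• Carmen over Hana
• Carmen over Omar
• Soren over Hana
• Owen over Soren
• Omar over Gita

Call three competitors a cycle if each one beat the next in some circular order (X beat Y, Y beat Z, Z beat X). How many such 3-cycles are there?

Win totals: Soren 4, Chen 4, Gita 3, Omar 2, Hana 1, Owen 3, Carmen 4.
A competitor with w wins dominates both others in C(w,2) triples; summing gives 6 + 6 + 3 + 1 + 0 + 3 + 6 = 25 transitive triples.
Total triples C(7,3) = 35, so cyclic triples = 35 − 25 = 10.

10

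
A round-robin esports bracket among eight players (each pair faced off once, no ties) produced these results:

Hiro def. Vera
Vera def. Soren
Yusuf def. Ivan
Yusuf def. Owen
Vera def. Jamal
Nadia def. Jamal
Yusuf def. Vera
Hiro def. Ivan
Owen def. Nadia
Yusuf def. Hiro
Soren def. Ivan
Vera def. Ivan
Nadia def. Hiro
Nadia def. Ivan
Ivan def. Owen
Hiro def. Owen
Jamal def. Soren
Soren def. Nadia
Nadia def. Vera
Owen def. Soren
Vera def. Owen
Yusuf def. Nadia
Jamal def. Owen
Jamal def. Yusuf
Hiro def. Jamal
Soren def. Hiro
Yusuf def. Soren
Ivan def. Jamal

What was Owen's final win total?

2

Owen's results: beat Soren, Nadia; lost to Jamal, Vera, Hiro, Yusuf, Ivan.
That is 2 wins.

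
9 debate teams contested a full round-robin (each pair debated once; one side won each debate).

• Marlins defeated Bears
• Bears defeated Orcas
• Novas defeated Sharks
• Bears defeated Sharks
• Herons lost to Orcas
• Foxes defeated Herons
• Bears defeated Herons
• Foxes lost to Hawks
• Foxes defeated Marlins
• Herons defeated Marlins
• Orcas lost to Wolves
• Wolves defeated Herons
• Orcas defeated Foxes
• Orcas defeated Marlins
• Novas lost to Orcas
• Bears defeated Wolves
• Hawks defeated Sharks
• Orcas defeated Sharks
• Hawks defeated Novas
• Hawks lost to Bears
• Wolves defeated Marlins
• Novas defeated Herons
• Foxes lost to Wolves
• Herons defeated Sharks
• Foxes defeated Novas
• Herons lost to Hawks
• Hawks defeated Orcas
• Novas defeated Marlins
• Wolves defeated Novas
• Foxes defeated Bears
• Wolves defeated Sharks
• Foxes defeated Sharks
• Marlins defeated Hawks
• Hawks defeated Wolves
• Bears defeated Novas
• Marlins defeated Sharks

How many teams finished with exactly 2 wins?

1

Win totals: Marlins 3, Orcas 5, Herons 2, Wolves 6, Bears 6, Foxes 5, Novas 3, Sharks 0, Hawks 6.
Exactly 2: Herons — 1 team.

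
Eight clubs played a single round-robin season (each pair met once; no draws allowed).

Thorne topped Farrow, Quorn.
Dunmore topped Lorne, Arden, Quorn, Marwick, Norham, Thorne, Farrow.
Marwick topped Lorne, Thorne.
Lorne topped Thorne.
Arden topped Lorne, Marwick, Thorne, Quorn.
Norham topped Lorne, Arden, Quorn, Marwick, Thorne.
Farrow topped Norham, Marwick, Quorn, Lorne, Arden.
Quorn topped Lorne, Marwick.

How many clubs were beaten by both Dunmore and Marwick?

Dunmore beat: Farrow, Quorn, Arden, Lorne, Marwick, Thorne, Norham.
Marwick beat: Lorne, Thorne.
Both beat: Lorne, Thorne — 2.

2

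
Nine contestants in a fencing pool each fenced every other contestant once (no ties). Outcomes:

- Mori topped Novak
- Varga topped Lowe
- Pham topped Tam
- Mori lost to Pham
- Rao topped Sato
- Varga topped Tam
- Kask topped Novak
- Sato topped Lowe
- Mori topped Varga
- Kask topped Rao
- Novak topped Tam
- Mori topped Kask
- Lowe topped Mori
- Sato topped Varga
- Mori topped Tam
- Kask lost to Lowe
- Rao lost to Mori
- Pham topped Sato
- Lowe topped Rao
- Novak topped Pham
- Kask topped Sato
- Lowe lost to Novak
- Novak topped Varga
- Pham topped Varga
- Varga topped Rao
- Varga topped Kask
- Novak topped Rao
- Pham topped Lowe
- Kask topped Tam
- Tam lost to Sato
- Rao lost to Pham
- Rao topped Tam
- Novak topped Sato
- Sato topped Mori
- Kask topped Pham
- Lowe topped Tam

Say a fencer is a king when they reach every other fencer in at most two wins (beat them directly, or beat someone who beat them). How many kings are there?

6

Mori reaches everyone (king).
Varga reaches everyone (king).
Tam cannot reach Mori, Varga, Pham, Rao, Sato, Novak, Kask, Lowe in two steps.
Pham reaches everyone (king).
Rao cannot reach Pham, Novak, Kask in two steps.
Sato cannot reach Pham in two steps.
Novak reaches everyone (king).
Kask reaches everyone (king).
Lowe reaches everyone (king).
Kings: Mori, Varga, Pham, Novak, Kask, Lowe — 6.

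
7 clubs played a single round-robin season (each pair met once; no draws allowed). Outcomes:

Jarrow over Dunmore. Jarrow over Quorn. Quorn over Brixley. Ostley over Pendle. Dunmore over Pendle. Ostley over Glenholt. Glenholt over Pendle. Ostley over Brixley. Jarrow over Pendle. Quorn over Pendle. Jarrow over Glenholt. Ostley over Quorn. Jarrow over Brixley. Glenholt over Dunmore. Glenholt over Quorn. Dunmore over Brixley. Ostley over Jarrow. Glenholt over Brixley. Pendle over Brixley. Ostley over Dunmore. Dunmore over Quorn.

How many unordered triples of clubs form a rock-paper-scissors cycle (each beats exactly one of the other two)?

Win totals: Jarrow 5, Pendle 1, Quorn 2, Glenholt 4, Brixley 0, Dunmore 3, Ostley 6.
A club with w wins dominates both others in C(w,2) triples; summing gives 10 + 0 + 1 + 6 + 0 + 3 + 15 = 35 transitive triples.
Total triples C(7,3) = 35, so cyclic triples = 35 − 35 = 0.

0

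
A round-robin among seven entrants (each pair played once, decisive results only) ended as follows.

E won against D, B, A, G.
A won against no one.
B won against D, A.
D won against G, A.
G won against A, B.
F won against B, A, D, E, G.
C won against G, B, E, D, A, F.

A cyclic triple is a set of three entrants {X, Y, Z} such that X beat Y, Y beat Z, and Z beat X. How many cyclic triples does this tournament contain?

Win totals: A 0, B 2, C 6, D 2, E 4, F 5, G 2.
An entrant with w wins dominates both others in C(w,2) triples; summing gives 0 + 1 + 15 + 1 + 6 + 10 + 1 = 34 transitive triples.
Total triples C(7,3) = 35, so cyclic triples = 35 − 34 = 1.

1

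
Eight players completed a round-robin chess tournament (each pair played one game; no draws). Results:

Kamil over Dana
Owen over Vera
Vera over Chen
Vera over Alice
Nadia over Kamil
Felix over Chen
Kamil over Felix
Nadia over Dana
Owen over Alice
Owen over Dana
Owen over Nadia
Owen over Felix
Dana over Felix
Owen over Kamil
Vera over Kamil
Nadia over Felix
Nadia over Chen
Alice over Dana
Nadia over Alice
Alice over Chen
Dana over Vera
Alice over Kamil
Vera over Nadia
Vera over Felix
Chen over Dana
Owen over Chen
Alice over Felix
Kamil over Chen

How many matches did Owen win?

7

Owen's results: beat Vera, Chen, Felix, Kamil, Alice, Dana, Nadia; lost to no one.
That is 7 wins.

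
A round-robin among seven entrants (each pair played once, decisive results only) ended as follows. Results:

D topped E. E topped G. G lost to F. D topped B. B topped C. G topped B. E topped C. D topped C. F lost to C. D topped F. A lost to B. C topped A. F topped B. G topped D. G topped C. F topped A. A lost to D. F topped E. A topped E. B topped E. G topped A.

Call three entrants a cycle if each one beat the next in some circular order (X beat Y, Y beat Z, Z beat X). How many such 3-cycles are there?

8

Win totals: A 1, B 3, C 2, D 5, E 2, F 4, G 4.
An entrant with w wins dominates both others in C(w,2) triples; summing gives 0 + 3 + 1 + 10 + 1 + 6 + 6 = 27 transitive triples.
Total triples C(7,3) = 35, so cyclic triples = 35 − 27 = 8.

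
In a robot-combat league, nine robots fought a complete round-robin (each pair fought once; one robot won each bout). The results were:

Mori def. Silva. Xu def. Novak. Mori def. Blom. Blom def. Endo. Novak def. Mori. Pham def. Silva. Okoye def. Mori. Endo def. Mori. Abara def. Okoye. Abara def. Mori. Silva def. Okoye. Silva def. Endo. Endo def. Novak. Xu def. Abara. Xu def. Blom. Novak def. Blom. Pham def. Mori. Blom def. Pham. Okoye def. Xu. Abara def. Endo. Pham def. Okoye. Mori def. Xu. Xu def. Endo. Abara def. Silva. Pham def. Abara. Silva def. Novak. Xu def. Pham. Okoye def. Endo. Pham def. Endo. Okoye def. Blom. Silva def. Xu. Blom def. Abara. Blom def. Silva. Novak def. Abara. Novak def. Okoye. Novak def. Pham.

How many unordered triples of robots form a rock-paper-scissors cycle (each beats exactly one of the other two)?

26

Win totals: Blom 4, Abara 4, Novak 5, Silva 4, Endo 2, Pham 5, Mori 3, Okoye 4, Xu 5.
A robot with w wins dominates both others in C(w,2) triples; summing gives 6 + 6 + 10 + 6 + 1 + 10 + 3 + 6 + 10 = 58 transitive triples.
Total triples C(9,3) = 84, so cyclic triples = 84 − 58 = 26.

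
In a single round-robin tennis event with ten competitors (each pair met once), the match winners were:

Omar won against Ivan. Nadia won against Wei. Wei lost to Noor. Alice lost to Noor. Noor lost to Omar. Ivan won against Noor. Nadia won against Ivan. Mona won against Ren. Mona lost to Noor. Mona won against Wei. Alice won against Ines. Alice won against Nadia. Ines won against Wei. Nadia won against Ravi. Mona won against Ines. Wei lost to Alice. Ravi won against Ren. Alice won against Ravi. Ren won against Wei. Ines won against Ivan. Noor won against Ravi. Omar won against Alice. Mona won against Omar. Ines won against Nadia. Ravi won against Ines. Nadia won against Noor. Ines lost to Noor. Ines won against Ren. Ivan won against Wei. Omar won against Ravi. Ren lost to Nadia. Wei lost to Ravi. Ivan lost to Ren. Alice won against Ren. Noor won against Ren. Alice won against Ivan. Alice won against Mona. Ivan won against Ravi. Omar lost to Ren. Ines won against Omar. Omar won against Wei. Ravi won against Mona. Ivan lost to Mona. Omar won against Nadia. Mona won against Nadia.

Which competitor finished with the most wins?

Win totals: Nadia 5, Ivan 3, Wei 0, Ren 3, Ravi 4, Omar 6, Ines 5, Mona 6, Noor 6, Alice 7.
Alice leads with 7 wins (next highest: 6).

Alice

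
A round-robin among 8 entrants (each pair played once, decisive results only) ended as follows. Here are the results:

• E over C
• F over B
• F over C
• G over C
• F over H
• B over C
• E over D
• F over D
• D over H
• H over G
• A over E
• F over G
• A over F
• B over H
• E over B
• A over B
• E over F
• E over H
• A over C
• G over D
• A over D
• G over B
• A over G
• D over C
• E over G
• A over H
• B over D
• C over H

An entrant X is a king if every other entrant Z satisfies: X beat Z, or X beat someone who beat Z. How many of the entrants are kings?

1

A reaches everyone (king).
B cannot reach A, E, F in two steps.
C cannot reach A, B, D, E, F in two steps.
D cannot reach A, B, E, F in two steps.
E cannot reach A in two steps.
F cannot reach A, E in two steps.
G cannot reach A, E, F in two steps.
H cannot reach A, E, F in two steps.
Kings: A — 1.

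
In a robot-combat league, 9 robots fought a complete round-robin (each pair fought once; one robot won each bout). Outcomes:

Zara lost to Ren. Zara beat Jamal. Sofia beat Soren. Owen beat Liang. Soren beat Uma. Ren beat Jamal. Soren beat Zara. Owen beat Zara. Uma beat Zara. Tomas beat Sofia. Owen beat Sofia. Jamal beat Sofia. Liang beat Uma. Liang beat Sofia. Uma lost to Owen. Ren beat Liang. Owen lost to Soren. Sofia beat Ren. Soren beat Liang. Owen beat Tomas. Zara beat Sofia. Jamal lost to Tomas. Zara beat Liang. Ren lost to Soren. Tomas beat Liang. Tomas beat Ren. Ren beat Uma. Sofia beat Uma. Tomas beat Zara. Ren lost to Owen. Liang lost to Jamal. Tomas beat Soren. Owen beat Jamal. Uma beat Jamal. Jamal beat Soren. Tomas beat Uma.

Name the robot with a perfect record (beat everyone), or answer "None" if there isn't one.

None

Highest win total is Tomas with 7 (out of 8 possible).
Tomas lost to Owen, so no robot went undefeated.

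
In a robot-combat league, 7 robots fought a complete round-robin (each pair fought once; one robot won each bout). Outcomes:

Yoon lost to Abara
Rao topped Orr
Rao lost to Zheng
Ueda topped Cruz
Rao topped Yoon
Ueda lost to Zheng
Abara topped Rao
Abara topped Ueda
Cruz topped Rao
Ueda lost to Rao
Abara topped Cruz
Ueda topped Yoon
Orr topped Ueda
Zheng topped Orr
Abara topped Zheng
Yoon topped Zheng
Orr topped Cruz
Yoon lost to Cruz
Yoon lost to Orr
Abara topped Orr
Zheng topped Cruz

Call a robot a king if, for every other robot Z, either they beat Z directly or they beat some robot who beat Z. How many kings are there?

1

Abara reaches everyone (king).
Yoon cannot reach Abara in two steps.
Ueda cannot reach Abara, Orr in two steps.
Rao cannot reach Abara in two steps.
Cruz cannot reach Abara in two steps.
Zheng cannot reach Abara in two steps.
Orr cannot reach Abara in two steps.
Kings: Abara — 1.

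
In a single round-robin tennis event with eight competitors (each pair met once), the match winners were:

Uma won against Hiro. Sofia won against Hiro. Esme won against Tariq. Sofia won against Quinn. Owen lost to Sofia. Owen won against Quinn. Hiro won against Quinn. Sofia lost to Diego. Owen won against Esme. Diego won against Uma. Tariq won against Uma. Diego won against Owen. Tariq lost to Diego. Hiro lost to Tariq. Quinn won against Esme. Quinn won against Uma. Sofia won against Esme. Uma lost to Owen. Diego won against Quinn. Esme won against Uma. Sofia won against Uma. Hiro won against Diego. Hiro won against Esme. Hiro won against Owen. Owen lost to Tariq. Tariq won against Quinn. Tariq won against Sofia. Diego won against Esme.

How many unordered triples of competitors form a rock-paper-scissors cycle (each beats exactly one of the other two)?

10

Win totals: Hiro 4, Diego 6, Owen 3, Sofia 5, Esme 2, Quinn 2, Uma 1, Tariq 5.
A competitor with w wins dominates both others in C(w,2) triples; summing gives 6 + 15 + 3 + 10 + 1 + 1 + 0 + 10 = 46 transitive triples.
Total triples C(8,3) = 56, so cyclic triples = 56 − 46 = 10.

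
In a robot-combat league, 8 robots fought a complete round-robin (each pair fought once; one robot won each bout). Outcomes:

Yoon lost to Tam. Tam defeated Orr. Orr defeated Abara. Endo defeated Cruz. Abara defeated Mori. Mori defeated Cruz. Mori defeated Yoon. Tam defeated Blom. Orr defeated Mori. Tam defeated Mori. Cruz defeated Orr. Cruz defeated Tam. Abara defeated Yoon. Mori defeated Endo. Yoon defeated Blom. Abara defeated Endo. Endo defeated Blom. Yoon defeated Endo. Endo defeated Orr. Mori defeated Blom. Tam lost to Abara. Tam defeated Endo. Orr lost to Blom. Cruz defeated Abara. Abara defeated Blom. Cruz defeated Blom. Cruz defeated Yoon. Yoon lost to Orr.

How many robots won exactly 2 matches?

1

Win totals: Mori 4, Abara 5, Orr 3, Cruz 5, Tam 5, Blom 1, Endo 3, Yoon 2.
Exactly 2: Yoon — 1 robot.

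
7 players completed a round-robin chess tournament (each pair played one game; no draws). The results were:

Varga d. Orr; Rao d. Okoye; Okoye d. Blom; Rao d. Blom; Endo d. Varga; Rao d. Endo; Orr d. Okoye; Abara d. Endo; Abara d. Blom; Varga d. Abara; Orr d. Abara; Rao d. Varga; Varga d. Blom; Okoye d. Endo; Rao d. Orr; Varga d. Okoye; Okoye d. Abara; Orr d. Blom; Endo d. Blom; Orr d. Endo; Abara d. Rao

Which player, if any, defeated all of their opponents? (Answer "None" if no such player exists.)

Highest win total is Rao with 5 (out of 6 possible).
Rao lost to Abara, so no player went undefeated.

None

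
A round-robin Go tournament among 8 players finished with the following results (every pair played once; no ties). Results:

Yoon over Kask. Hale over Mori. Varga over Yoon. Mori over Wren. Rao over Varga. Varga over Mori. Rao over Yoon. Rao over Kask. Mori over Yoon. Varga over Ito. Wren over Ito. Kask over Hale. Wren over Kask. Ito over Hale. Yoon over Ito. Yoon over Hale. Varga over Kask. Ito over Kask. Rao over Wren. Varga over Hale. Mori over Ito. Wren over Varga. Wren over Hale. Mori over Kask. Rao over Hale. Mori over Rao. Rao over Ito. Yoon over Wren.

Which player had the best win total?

Win totals: Yoon 4, Hale 1, Kask 1, Mori 5, Wren 4, Varga 5, Ito 2, Rao 6.
Rao leads with 6 wins (next highest: 5).

Rao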